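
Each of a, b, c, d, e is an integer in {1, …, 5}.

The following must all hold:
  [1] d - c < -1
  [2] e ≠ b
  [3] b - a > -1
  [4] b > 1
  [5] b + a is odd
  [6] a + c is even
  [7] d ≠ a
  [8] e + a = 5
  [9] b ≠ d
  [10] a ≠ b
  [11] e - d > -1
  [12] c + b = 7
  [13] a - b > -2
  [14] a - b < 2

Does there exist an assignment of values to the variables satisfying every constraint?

Take a = 1, b = 2, c = 5, d = 3, e = 4. Then constraint 1: d - c = -2; constraint 3: b - a = 1; constraint 8: e + a = 5, and every other listed constraint is also met.

Satisfiable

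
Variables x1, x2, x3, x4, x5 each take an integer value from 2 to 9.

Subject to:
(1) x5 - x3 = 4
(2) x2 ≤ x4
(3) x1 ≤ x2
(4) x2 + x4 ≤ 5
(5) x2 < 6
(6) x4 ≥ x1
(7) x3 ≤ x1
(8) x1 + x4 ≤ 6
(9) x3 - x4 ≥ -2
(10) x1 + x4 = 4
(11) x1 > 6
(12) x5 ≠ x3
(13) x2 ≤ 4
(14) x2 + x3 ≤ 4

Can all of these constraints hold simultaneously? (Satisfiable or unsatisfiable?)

From constraint 11: x1 ≥ 7. From constraints 3 and 13: x1 ≤ x2 and x2 ≤ 4, so x1 ≤ 4. But 4 < 7, so no value of x1 works.

Unsatisfiable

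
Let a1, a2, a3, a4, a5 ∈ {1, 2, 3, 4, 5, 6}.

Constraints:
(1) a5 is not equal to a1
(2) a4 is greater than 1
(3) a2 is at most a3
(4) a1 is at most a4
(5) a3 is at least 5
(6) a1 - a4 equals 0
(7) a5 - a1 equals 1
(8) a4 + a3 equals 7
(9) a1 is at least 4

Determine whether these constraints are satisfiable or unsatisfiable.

From constraints 4 and 9: a4 ≥ a1 ≥ 4. From constraint 5: a3 ≥ 5. Hence a4 + a3 ≥ 9. But constraint 8 requires a4 + a3 = 7, and 7 < 9. Contradiction.

Unsatisfiable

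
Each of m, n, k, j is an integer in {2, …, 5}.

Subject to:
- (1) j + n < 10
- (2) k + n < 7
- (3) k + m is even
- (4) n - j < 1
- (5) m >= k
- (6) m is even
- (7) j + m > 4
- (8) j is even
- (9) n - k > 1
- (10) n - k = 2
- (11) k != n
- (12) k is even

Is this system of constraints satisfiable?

Satisfiable

Setting (m, n, k, j) = (2, 4, 2, 4) satisfies everything: constraint 1: j + n = 8; constraint 2: k + n = 6, and the others follow.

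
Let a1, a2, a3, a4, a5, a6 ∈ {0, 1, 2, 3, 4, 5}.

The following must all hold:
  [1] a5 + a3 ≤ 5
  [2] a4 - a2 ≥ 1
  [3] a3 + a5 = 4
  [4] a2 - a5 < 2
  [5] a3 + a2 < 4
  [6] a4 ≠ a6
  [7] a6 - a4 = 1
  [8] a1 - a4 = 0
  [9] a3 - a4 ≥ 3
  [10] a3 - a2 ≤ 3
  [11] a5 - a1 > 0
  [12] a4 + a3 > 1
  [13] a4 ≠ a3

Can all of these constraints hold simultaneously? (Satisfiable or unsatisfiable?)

Unsatisfiable

Constraints 2, 9, and 10 give a4 − a2 ≥ 1, a2 − a3 ≥ -3, a3 − a4 ≥ 3.
Adding all 3 inequalities: the left sides telescope to 0, and the right sides sum to 1 + (-3) + 3 = 1. So 0 ≥ 1, which is false.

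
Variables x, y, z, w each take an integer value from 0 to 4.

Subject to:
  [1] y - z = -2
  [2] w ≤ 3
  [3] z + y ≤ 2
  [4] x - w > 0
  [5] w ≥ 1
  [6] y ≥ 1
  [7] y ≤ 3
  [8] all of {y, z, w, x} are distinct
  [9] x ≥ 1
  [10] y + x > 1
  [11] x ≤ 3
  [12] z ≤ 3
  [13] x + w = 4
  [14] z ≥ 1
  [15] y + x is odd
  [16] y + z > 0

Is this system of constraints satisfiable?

Unsatisfiable

Constraints 2, 5, 6, 7, 9, 11, 12, and 14 confine each of y, z, w, x to the 3 values {1, …, 3}.
Constraint 8 requires all 4 of them to be distinct, but only 3 values are available — impossible by the pigeonhole principle.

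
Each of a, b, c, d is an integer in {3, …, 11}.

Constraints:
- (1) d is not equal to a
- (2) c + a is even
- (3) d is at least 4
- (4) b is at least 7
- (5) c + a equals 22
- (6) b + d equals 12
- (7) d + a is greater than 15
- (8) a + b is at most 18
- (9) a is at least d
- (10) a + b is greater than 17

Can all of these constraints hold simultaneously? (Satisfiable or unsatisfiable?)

Satisfiable

Take a = 11, b = 7, c = 11, d = 5. Then constraint 5: c + a = 22; constraint 6: b + d = 12; constraint 7: d + a = 16, and every other listed constraint is also met.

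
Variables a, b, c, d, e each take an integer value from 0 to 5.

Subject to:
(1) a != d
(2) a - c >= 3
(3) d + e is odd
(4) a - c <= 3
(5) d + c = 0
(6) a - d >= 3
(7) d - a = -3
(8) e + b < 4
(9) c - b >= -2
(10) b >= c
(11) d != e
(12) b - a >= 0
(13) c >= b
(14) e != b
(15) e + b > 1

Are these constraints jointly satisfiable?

Constraints 2, 9, and 12 give c − b ≥ -2, b − a ≥ 0, a − c ≥ 3.
Adding all 3 inequalities: the left sides telescope to 0, and the right sides sum to (-2) + 0 + 3 = 1. So 0 ≥ 1, which is false.

Unsatisfiable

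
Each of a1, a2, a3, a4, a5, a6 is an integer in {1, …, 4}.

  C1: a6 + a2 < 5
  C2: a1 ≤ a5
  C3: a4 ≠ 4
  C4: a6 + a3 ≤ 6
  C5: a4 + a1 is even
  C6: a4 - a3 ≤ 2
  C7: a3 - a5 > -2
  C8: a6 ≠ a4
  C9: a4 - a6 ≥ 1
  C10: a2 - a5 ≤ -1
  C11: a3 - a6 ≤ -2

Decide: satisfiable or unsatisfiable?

Constraints 6, 9, and 11 give a6 − a3 ≥ 2, a3 − a4 ≥ -2, a4 − a6 ≥ 1.
Adding all 3 inequalities: the left sides telescope to 0, and the right sides sum to 2 + (-2) + 1 = 1. So 0 ≥ 1, which is false.

Unsatisfiable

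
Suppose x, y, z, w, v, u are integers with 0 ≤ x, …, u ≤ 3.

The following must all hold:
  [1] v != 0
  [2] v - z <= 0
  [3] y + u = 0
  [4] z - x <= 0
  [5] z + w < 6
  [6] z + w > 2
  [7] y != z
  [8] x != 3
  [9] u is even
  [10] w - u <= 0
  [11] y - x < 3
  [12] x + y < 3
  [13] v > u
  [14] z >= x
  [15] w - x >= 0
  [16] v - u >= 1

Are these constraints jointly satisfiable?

Constraints 2, 4, 10, 15, and 16 give v − u ≥ 1, u − w ≥ 0, w − x ≥ 0, x − z ≥ 0, z − v ≥ 0.
Adding all 5 inequalities: the left sides telescope to 0, and the right sides sum to 1 + 0 + 0 + 0 + 0 = 1. So 0 ≥ 1, which is false.

Unsatisfiable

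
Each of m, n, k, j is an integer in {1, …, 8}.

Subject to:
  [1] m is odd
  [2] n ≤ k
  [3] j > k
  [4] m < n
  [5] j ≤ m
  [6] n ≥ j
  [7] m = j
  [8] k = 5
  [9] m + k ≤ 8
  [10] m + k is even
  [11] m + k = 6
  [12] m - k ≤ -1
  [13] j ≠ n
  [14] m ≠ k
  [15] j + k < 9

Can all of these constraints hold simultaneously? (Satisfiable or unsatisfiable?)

Unsatisfiable

Constraints 2, 3, 4, and 5 give m < n, n ≤ k, k < j, j ≤ m. Chaining: m < n ≤ k < j ≤ m, which forces m < m — impossible.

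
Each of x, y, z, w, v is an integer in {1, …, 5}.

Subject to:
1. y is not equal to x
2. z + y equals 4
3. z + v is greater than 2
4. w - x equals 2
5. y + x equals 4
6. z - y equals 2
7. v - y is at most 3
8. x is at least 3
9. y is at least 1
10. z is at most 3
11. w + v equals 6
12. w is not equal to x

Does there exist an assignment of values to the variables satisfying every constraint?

Satisfiable

Try x = 3, y = 1, z = 3, w = 5, v = 1.
Check constraint 2: z + y = 4; constraint 3: z + v = 4; constraint 4: w - x = 2. The remaining constraints are straightforward to verify.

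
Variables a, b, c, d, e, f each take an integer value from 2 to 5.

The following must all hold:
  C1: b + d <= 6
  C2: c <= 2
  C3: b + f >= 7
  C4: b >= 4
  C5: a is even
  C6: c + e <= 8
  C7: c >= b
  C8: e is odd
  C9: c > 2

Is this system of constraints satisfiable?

Unsatisfiable

From constraint 4: b ≥ 4. From constraints 2 and 7: b ≤ c and c ≤ 2, so b ≤ 2. But 2 < 4, so no value of b works.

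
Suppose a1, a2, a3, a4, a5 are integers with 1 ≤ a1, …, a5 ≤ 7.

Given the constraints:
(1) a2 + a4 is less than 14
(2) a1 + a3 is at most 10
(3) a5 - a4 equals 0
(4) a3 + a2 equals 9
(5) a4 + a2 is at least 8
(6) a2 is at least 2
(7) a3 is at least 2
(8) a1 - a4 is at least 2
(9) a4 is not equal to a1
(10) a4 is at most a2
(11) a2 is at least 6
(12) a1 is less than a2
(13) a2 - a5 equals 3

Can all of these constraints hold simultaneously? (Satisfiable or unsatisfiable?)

Setting (a1, a2, a3, a4, a5) = (6, 7, 2, 4, 4) satisfies everything: constraint 1: a2 + a4 = 11; constraint 2: a1 + a3 = 8, and the others follow.

Satisfiable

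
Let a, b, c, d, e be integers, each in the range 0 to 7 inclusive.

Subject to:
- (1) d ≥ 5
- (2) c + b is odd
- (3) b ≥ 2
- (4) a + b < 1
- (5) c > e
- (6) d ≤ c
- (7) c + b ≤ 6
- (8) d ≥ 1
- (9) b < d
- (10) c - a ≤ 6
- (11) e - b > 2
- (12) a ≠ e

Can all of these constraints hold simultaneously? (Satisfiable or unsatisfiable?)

From constraints 1 and 6: c ≥ d ≥ 5. From constraint 3: b ≥ 2. Hence c + b ≥ 7. But constraint 7 requires c + b ≤ 6, and 6 < 7. Contradiction.

Unsatisfiable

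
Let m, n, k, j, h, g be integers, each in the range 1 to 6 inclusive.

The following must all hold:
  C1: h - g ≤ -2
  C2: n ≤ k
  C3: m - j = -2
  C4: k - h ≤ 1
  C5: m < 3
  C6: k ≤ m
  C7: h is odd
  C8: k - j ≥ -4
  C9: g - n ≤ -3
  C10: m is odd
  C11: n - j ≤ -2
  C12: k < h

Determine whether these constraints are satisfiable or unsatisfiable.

Unsatisfiable

Constraints 1, 4, 8, 9, and 11 give n − g ≥ 3, g − h ≥ 2, h − k ≥ -1, k − j ≥ -4, j − n ≥ 2.
Adding all 5 inequalities: the left sides telescope to 0, and the right sides sum to 3 + 2 + (-1) + (-4) + 2 = 2. So 0 ≥ 2, which is false.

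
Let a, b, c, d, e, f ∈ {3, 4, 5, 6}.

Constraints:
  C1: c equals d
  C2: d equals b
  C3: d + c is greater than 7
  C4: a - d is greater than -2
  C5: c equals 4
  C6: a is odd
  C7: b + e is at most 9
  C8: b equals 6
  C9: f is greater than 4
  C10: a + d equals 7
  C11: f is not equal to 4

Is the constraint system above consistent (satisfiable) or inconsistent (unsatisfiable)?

Unsatisfiable

Constraint 5 fixes c = 4 and constraint 8 fixes b = 6. Constraints 1 and 2 give c = d = b, so c = b. But 4 ≠ 6 — contradiction.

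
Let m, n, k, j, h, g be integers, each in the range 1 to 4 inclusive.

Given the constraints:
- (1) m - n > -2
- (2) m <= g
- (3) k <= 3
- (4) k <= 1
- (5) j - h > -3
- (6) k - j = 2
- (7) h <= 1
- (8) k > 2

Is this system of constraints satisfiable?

Unsatisfiable

From constraint 8: k ≥ 3. From constraint 4: k ≤ 1. But 1 < 3, so no value of k works.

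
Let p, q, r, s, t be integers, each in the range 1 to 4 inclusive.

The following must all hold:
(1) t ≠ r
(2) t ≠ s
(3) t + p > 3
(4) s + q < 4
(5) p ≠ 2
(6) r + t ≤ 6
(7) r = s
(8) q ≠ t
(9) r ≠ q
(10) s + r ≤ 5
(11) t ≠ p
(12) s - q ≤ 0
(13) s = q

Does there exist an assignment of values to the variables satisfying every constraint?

Unsatisfiable

From constraints 7 and 13, r = s = q, so r = q. But constraint 9 says r ≠ q. Contradiction.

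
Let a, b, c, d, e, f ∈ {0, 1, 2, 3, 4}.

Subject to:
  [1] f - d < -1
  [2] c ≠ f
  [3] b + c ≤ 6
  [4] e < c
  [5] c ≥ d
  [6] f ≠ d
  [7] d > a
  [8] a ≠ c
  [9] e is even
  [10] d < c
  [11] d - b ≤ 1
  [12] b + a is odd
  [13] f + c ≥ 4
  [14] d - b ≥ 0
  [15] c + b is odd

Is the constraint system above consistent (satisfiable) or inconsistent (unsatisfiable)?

One satisfying assignment is a = 0, b = 1, c = 4, d = 2, e = 0, f = 0.
For the less obvious constraints — constraint 1: f - d = -2; constraint 3: b + c = 5 — and the others hold by inspection.

Satisfiable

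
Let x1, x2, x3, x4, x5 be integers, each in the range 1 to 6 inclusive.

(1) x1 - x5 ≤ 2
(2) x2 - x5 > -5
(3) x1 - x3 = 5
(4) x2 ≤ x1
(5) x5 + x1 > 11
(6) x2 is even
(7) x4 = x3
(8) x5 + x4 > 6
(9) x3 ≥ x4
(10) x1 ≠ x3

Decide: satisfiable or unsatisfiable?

Setting (x1, x2, x3, x4, x5) = (6, 2, 1, 1, 6) satisfies everything: constraint 1: x1 - x5 = 0; constraint 2: x2 - x5 = -4, and the others follow.

Satisfiable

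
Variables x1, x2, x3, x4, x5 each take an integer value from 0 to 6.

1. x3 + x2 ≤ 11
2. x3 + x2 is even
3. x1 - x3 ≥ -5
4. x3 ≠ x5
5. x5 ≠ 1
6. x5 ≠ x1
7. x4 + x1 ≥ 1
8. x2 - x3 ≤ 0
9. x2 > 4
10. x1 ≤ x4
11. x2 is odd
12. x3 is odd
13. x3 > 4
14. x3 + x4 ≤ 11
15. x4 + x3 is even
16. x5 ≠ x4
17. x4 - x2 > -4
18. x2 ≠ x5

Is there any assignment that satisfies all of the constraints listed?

Setting (x1, x2, x3, x4, x5) = (0, 5, 5, 3, 4) satisfies everything: constraint 1: x3 + x2 = 10; constraint 3: x1 - x3 = -5; constraint 7: x4 + x1 = 3, and the others follow.

Satisfiable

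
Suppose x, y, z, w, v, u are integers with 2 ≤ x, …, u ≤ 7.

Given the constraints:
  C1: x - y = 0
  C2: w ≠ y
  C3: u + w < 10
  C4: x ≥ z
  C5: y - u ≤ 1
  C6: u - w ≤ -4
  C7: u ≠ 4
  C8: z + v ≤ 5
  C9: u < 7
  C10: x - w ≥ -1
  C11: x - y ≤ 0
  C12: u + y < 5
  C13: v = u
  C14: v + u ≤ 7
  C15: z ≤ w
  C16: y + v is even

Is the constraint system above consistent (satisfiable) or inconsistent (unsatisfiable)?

Constraints 5, 6, 10, and 11 give w − u ≥ 4, u − y ≥ -1, y − x ≥ 0, x − w ≥ -1.
Adding all 4 inequalities: the left sides telescope to 0, and the right sides sum to 4 + (-1) + 0 + (-1) = 2. So 0 ≥ 2, which is false.

Unsatisfiable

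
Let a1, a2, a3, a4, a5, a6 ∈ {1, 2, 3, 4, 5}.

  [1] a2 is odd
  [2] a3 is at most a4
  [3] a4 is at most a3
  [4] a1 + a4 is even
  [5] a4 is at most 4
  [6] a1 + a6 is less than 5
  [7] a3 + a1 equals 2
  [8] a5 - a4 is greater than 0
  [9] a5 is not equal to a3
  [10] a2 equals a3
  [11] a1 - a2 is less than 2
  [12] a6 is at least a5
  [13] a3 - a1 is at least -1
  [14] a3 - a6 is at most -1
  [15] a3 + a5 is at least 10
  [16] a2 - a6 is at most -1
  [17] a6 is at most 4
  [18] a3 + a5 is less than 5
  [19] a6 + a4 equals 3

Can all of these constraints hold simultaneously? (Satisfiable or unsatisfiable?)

Unsatisfiable

From constraints 2 and 5: a3 ≤ a4 ≤ 4. From constraints 12 and 17: a5 ≤ a6 ≤ 4. Hence a3 + a5 ≤ 8. But constraint 15 requires a3 + a5 ≥ 10, and 10 > 8. Contradiction.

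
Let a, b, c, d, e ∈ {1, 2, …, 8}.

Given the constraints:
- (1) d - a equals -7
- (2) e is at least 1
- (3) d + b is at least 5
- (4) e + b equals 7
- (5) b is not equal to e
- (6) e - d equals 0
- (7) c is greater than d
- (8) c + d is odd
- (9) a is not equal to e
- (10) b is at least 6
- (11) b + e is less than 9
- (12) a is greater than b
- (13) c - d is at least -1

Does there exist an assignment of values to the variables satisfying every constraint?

One satisfying assignment is a = 8, b = 6, c = 2, d = 1, e = 1.
For the less obvious constraints — constraint 1: d - a = -7; constraint 3: d + b = 7; constraint 4: e + b = 7 — and the others hold by inspection.

Satisfiable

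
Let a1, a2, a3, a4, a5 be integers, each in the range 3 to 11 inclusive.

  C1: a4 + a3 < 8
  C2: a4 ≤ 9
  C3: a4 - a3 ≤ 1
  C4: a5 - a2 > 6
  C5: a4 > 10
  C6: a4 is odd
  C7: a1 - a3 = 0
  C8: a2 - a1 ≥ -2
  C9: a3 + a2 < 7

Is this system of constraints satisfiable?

From constraint 5: a4 ≥ 11. From constraint 2: a4 ≤ 9. But 9 < 11, so no value of a4 works.

Unsatisfiable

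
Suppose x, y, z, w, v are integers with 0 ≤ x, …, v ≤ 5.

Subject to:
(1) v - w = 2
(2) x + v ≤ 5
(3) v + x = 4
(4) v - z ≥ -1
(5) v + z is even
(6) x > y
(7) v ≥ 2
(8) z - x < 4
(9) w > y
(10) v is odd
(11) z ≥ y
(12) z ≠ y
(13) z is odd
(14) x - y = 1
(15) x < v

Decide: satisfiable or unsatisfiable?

Satisfiable

Try x = 1, y = 0, z = 3, w = 1, v = 3.
Check constraint 1: v - w = 2; constraint 2: x + v = 4. The remaining constraints are straightforward to verify.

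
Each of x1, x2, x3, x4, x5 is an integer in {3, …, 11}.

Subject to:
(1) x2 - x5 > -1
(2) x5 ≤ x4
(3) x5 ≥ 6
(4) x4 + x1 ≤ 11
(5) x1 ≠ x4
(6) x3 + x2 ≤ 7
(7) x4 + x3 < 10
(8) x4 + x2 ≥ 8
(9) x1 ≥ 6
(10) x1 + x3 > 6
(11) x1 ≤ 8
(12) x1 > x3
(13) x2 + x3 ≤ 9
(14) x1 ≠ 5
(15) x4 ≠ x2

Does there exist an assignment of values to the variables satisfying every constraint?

From constraints 2 and 3: x4 ≥ x5 ≥ 6. From constraint 9: x1 ≥ 6. Hence x4 + x1 ≥ 12. But constraint 4 requires x4 + x1 ≤ 11, and 11 < 12. Contradiction.

Unsatisfiable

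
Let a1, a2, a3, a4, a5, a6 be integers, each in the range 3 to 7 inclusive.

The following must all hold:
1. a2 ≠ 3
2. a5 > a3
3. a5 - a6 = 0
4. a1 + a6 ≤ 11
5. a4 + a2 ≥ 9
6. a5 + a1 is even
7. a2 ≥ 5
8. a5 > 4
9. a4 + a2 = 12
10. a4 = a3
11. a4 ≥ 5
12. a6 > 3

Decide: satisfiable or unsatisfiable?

The assignment a1 = 3, a2 = 6, a3 = 6, a4 = 6, a5 = 7, a6 = 7 works:
  constraint 3 holds since a5 - a6 = 0.
  constraint 4 holds since a1 + a6 = 10.
The rest check out directly.

Satisfiable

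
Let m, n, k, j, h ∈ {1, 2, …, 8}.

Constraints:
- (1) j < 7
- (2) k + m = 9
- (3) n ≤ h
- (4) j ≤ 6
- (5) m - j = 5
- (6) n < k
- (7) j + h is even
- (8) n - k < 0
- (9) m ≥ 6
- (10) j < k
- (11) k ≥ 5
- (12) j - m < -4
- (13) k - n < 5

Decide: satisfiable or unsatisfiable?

From constraint 11: k ≥ 5. From constraint 9: m ≥ 6. Hence k + m ≥ 11. But constraint 2 requires k + m = 9, and 9 < 11. Contradiction.

Unsatisfiable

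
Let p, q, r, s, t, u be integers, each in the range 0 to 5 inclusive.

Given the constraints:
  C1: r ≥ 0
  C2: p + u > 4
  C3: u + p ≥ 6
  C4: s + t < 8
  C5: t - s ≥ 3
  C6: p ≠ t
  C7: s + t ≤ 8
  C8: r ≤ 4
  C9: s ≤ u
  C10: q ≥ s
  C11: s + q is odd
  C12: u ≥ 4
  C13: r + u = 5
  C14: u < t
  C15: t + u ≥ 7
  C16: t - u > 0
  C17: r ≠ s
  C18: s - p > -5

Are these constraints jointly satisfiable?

Satisfiable

The assignment p = 3, q = 1, r = 1, s = 0, t = 5, u = 4 works:
  constraint 2 holds since p + u = 7.
  constraint 3 holds since u + p = 7.
The rest check out directly.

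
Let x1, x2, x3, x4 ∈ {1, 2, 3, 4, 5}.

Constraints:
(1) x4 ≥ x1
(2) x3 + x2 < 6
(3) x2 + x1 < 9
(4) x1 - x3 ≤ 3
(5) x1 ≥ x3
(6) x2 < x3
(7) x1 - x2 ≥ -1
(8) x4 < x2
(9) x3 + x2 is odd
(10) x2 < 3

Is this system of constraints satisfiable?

Constraints 1, 5, 6, and 8 give x4 < x2, x2 < x3, x3 ≤ x1, x1 ≤ x4. Chaining: x4 < x2 < x3 ≤ x1 ≤ x4, which forces x4 < x4 — impossible.

Unsatisfiable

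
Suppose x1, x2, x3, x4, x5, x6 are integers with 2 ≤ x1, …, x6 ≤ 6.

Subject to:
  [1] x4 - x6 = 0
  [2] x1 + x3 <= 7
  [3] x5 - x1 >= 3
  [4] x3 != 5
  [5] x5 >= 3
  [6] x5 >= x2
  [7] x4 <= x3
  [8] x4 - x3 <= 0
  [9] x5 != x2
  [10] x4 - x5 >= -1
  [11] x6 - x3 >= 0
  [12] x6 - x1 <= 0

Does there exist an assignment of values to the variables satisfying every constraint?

Constraints 3, 8, 10, 11, and 12 give x5 − x1 ≥ 3, x1 − x6 ≥ 0, x6 − x3 ≥ 0, x3 − x4 ≥ 0, x4 − x5 ≥ -1.
Adding all 5 inequalities: the left sides telescope to 0, and the right sides sum to 3 + 0 + 0 + 0 + (-1) = 2. So 0 ≥ 2, which is false.

Unsatisfiable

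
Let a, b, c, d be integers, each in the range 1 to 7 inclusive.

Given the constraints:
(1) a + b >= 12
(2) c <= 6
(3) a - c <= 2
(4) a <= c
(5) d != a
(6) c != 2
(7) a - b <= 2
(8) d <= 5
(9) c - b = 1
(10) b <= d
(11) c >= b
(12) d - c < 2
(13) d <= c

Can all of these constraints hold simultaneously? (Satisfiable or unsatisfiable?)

From constraints 2 and 4: a ≤ c ≤ 6. From constraints 8 and 10: b ≤ d ≤ 5. Hence a + b ≤ 11. But constraint 1 requires a + b ≥ 12, and 12 > 11. Contradiction.

Unsatisfiable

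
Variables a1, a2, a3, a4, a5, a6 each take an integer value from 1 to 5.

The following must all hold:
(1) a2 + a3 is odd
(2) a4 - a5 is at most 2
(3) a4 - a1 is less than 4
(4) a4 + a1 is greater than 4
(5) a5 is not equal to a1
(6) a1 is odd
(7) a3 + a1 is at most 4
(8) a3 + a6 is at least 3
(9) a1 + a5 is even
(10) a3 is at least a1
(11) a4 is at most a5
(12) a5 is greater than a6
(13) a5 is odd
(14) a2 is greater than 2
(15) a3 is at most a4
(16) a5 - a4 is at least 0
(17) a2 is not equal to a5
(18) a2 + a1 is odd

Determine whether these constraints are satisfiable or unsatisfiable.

Satisfiable

Take a1 = 1, a2 = 4, a3 = 1, a4 = 4, a5 = 5, a6 = 4. Then constraint 2: a4 - a5 = -1; constraint 3: a4 - a1 = 3, and every other listed constraint is also met.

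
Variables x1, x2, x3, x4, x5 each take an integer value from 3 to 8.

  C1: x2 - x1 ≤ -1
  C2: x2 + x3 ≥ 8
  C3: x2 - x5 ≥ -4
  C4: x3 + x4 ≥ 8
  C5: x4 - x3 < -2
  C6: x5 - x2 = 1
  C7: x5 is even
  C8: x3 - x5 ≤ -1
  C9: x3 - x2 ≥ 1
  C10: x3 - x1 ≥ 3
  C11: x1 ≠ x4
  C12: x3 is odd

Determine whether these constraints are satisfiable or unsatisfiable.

Unsatisfiable

Constraints 1, 3, 8, and 10 give x1 − x2 ≥ 1, x2 − x5 ≥ -4, x5 − x3 ≥ 1, x3 − x1 ≥ 3.
Adding all 4 inequalities: the left sides telescope to 0, and the right sides sum to 1 + (-4) + 1 + 3 = 1. So 0 ≥ 1, which is false.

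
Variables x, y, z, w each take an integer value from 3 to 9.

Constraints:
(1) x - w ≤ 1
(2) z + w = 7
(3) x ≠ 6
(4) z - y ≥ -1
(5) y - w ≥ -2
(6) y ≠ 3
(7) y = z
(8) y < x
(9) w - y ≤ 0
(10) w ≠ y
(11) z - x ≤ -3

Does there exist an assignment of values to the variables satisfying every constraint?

Unsatisfiable

Constraints 1, 4, 9, and 11 give y − w ≥ 0, w − x ≥ -1, x − z ≥ 3, z − y ≥ -1.
Adding all 4 inequalities: the left sides telescope to 0, and the right sides sum to 0 + (-1) + 3 + (-1) = 1. So 0 ≥ 1, which is false.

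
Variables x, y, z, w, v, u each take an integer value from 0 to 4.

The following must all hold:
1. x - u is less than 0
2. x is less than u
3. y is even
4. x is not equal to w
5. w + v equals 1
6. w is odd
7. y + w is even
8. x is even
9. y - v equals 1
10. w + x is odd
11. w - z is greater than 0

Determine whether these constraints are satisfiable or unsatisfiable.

Unsatisfiable

Constraint 3 makes y even and constraint 6 makes w odd, so y + w must be odd. Constraint 7 says y + w is even — contradiction.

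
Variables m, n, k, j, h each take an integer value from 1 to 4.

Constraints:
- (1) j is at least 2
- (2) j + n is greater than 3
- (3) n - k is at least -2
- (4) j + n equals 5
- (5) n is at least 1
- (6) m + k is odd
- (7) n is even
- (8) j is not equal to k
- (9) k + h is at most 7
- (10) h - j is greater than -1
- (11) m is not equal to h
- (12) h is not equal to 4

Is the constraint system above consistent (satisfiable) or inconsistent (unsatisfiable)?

Take m = 1, n = 2, k = 4, j = 3, h = 3. Then constraint 2: j + n = 5; constraint 3: n - k = -2, and every other listed constraint is also met.

Satisfiable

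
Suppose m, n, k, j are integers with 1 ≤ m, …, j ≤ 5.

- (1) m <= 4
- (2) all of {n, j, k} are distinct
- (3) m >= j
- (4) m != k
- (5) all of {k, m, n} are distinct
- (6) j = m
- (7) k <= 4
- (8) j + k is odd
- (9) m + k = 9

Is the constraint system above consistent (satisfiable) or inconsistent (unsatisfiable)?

From constraint 1: m ≤ 4. From constraint 7: k ≤ 4. Hence m + k ≤ 8. But constraint 9 requires m + k = 9, and 9 > 8. Contradiction.

Unsatisfiable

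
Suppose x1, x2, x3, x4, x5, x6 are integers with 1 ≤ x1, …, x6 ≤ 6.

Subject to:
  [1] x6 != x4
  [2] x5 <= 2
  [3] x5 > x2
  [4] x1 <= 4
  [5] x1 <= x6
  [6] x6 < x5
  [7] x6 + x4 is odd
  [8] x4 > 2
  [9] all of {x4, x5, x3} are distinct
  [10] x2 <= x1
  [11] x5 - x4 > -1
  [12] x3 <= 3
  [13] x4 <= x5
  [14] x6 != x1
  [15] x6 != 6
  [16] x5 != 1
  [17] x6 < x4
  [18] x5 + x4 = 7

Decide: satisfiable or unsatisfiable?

Unsatisfiable

From constraint 8: x4 ≥ 3. From constraints 2 and 13: x4 ≤ x5 and x5 ≤ 2, so x4 ≤ 2. But 2 < 3, so no value of x4 works.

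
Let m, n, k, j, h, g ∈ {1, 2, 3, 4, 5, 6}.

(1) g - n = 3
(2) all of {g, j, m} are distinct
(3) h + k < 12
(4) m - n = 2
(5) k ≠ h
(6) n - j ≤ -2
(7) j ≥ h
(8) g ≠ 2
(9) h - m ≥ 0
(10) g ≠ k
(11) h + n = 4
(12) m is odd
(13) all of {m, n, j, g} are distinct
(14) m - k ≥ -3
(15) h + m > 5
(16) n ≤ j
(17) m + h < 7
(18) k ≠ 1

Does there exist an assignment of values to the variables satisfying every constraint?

The assignment m = 3, n = 1, k = 6, j = 5, h = 3, g = 4 works:
  constraint 1 holds since g - n = 3.
  constraint 3 holds since h + k = 9.
  constraint 4 holds since m - n = 2.
The rest check out directly.

Satisfiable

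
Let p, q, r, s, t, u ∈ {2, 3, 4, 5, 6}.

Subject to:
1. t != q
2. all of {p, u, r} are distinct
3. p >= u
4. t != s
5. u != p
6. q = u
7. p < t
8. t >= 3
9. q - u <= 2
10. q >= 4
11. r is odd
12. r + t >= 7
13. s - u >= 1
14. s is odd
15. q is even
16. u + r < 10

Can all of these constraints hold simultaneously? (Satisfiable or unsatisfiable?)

The assignment p = 5, q = 4, r = 3, s = 5, t = 6, u = 4 works:
  constraint 9 holds since q - u = 0.
  constraint 12 holds since r + t = 9.
  constraint 13 holds since s - u = 1.
The rest check out directly.

Satisfiable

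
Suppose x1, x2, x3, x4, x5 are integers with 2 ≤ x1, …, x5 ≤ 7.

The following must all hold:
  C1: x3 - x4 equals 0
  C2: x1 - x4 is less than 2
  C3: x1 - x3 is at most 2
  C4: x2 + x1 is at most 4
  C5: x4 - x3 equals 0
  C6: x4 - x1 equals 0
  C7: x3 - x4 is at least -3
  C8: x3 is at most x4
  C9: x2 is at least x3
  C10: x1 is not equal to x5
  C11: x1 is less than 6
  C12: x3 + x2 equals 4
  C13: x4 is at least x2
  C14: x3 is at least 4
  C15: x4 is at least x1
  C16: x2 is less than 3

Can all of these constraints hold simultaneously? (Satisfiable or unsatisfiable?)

From constraints 9 and 14: x2 ≥ x3 and x3 ≥ 4, so x2 ≥ 4. From constraint 16: x2 ≤ 2. But 2 < 4, so no value of x2 works.

Unsatisfiable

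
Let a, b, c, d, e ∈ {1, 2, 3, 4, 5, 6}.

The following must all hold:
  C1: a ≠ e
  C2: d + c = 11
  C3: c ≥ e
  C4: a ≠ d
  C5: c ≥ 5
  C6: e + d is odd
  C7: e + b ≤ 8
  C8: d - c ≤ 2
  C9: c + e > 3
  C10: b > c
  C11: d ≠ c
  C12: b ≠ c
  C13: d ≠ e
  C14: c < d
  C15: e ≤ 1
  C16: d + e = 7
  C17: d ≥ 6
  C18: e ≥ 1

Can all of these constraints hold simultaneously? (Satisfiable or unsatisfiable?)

One satisfying assignment is a = 3, b = 6, c = 5, d = 6, e = 1.
For the less obvious constraints — constraint 2: d + c = 11; constraint 7: e + b = 7 — and the others hold by inspection.

Satisfiable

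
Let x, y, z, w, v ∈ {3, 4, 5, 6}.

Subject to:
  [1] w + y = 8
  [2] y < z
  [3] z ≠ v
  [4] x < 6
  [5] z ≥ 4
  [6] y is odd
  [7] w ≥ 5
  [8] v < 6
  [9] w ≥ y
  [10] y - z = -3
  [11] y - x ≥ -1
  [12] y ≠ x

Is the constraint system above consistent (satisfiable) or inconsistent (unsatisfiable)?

Try x = 4, y = 3, z = 6, w = 5, v = 4.
Check constraint 1: w + y = 8; constraint 10: y - z = -3. The remaining constraints are straightforward to verify.

Satisfiable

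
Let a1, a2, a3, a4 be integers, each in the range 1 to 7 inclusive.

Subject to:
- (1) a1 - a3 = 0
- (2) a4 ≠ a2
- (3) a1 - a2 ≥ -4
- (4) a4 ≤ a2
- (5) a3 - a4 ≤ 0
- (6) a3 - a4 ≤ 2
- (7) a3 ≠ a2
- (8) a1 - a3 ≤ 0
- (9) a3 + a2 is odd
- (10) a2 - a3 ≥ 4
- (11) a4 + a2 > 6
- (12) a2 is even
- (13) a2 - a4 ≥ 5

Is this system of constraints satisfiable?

Constraints 3, 5, 8, and 13 give a2 − a4 ≥ 5, a4 − a3 ≥ 0, a3 − a1 ≥ 0, a1 − a2 ≥ -4.
Adding all 4 inequalities: the left sides telescope to 0, and the right sides sum to 5 + 0 + 0 + (-4) = 1. So 0 ≥ 1, which is false.

Unsatisfiable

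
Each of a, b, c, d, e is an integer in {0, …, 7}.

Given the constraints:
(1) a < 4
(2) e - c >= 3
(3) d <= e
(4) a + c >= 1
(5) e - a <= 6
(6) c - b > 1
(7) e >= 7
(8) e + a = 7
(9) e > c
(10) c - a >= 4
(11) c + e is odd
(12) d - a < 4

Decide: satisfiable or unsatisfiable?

Unsatisfiable

Constraints 2, 5, and 10 give a − e ≥ -6, e − c ≥ 3, c − a ≥ 4.
Adding all 3 inequalities: the left sides telescope to 0, and the right sides sum to (-6) + 3 + 4 = 1. So 0 ≥ 1, which is false.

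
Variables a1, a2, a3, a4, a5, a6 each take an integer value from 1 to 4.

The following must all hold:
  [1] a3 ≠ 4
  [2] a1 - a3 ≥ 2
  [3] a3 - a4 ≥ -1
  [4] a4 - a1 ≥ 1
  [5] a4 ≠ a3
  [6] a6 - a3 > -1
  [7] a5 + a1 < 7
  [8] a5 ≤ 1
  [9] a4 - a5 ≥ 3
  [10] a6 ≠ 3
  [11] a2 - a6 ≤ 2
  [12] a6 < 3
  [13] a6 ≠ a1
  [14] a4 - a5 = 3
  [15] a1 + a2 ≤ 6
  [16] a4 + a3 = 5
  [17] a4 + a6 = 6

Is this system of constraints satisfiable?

Unsatisfiable

Constraints 2, 3, and 4 give a3 − a4 ≥ -1, a4 − a1 ≥ 1, a1 − a3 ≥ 2.
Adding all 3 inequalities: the left sides telescope to 0, and the right sides sum to (-1) + 1 + 2 = 2. So 0 ≥ 2, which is false.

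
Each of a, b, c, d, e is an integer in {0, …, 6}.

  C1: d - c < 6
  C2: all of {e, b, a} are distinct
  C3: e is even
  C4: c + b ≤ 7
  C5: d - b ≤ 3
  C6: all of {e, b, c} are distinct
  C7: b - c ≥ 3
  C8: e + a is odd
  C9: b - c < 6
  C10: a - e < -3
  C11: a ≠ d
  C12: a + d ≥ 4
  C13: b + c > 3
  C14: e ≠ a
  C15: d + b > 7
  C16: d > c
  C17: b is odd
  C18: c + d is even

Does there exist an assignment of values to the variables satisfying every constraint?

Setting (a, b, c, d, e) = (1, 5, 1, 5, 6) satisfies everything: constraint 1: d - c = 4; constraint 4: c + b = 6, and the others follow.

Satisfiable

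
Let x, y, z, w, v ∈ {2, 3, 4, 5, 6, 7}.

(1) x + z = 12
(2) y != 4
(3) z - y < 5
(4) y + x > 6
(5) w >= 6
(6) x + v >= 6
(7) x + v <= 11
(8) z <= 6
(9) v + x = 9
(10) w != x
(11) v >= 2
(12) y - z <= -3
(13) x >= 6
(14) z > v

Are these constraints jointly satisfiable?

Satisfiable

Try x = 6, y = 3, z = 6, w = 7, v = 3.
Check constraint 1: x + z = 12; constraint 3: z - y = 3. The remaining constraints are straightforward to verify.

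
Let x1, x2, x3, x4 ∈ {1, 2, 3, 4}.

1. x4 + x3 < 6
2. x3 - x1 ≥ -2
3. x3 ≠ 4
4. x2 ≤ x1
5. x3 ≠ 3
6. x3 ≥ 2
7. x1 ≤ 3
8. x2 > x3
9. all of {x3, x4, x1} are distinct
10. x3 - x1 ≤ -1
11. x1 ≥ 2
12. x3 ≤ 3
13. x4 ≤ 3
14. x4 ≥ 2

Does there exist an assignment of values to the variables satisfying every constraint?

Constraints 6, 7, 11, 12, 13, and 14 confine each of x3, x4, x1 to the 2 values {2, 3}.
Constraint 9 requires all 3 of them to be distinct, but only 2 values are available — impossible by the pigeonhole principle.

Unsatisfiable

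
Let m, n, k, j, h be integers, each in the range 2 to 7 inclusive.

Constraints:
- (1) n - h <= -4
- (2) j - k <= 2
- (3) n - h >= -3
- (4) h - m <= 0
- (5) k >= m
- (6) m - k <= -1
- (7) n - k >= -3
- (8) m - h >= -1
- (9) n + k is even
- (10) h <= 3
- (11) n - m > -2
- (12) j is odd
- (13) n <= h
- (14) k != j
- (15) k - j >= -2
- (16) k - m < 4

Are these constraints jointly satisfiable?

Constraints 1, 4, 6, and 7 give k − m ≥ 1, m − h ≥ 0, h − n ≥ 4, n − k ≥ -3.
Adding all 4 inequalities: the left sides telescope to 0, and the right sides sum to 1 + 0 + 4 + (-3) = 2. So 0 ≥ 2, which is false.

Unsatisfiable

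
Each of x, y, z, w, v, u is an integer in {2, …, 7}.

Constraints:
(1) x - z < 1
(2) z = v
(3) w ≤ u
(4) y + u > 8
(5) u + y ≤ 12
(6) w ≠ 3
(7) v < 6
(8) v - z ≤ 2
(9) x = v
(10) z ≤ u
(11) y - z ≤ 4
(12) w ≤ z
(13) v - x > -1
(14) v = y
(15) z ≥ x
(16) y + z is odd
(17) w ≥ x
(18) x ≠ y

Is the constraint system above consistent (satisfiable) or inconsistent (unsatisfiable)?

From constraints 9 and 14, x = v = y, so x = y. But constraint 18 says x ≠ y. Contradiction.

Unsatisfiable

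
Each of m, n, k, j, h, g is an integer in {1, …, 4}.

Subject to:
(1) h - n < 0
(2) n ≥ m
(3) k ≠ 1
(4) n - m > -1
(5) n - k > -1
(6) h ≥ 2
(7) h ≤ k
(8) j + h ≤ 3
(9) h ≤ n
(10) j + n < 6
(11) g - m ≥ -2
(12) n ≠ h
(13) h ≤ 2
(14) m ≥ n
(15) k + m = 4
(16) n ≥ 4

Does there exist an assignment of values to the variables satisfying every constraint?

Unsatisfiable

From constraints 6 and 7: k ≥ h ≥ 2. From constraints 14 and 16: m ≥ n ≥ 4. Hence k + m ≥ 6. But constraint 15 requires k + m = 4, and 4 < 6. Contradiction.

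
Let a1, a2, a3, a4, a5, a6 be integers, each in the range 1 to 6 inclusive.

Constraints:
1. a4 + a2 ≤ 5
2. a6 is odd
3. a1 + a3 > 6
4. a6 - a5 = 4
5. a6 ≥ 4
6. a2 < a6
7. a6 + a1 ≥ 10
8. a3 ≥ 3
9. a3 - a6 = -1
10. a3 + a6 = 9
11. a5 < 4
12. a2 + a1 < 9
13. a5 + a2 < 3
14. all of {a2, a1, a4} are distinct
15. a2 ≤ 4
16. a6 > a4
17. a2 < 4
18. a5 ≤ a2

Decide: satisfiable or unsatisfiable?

Satisfiable

Try a1 = 5, a2 = 1, a3 = 4, a4 = 2, a5 = 1, a6 = 5.
Check constraint 1: a4 + a2 = 3; constraint 3: a1 + a3 = 9. The remaining constraints are straightforward to verify.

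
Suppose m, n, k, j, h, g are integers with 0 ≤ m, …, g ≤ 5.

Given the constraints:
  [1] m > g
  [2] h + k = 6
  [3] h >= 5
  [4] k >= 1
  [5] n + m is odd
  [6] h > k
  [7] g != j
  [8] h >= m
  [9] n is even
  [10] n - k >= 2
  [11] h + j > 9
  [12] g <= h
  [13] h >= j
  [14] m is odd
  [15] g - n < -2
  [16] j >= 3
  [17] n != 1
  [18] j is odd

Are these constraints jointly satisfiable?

One satisfying assignment is m = 5, n = 4, k = 1, j = 5, h = 5, g = 1.
For the less obvious constraints — constraint 2: h + k = 6; constraint 10: n - k = 3; constraint 11: h + j = 10 — and the others hold by inspection.

Satisfiable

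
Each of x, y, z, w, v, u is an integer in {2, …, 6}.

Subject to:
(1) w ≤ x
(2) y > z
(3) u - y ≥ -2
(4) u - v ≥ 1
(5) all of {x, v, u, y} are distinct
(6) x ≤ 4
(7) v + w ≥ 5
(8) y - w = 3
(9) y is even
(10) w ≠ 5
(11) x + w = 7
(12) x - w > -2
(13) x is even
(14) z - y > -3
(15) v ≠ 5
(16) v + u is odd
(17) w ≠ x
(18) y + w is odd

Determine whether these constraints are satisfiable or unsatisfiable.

Satisfiable

Setting (x, y, z, w, v, u) = (4, 6, 4, 3, 2, 5) satisfies everything: constraint 3: u - y = -1; constraint 4: u - v = 3, and the others follow.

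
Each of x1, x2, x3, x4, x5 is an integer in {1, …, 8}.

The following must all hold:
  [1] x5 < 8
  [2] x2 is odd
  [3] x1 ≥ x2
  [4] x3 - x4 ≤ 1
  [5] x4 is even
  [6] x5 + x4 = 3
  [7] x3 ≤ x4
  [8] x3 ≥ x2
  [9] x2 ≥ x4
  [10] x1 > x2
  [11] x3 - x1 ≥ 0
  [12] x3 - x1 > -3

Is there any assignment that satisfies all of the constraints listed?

Unsatisfiable

Constraints 7, 9, 10, and 11 give x1 ≤ x3, x3 ≤ x4, x4 ≤ x2, x2 < x1. Chaining: x1 ≤ x3 ≤ x4 ≤ x2 < x1, which forces x1 < x1 — impossible.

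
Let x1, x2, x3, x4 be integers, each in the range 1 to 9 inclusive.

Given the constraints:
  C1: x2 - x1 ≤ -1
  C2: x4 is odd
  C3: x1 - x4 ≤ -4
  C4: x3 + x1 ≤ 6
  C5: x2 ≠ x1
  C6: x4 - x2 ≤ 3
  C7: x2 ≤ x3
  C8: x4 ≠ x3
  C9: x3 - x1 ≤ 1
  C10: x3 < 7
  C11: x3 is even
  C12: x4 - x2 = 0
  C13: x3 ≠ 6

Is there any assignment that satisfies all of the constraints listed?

Unsatisfiable

Constraints 1, 3, and 6 give x1 − x2 ≥ 1, x2 − x4 ≥ -3, x4 − x1 ≥ 4.
Adding all 3 inequalities: the left sides telescope to 0, and the right sides sum to 1 + (-3) + 4 = 2. So 0 ≥ 2, which is false.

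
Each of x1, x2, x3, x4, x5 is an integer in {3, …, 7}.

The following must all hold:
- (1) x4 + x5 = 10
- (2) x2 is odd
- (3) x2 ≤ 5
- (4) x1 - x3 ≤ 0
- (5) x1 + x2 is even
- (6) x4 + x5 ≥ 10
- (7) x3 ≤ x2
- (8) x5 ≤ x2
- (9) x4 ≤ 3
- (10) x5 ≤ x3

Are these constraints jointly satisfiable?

Unsatisfiable

From constraint 9: x4 ≤ 3. From constraints 3 and 8: x5 ≤ x2 ≤ 5. Hence x4 + x5 ≤ 8. But constraint 6 requires x4 + x5 ≥ 10, and 10 > 8. Contradiction.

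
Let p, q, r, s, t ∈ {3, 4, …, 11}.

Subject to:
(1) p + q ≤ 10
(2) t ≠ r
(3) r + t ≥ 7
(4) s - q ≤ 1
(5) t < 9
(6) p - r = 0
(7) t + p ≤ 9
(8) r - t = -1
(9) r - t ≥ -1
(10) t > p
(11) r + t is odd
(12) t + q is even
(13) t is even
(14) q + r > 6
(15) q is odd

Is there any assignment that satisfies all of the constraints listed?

Constraint 13 makes t even and constraint 15 makes q odd, so t + q must be odd. Constraint 12 says t + q is even — contradiction.

Unsatisfiable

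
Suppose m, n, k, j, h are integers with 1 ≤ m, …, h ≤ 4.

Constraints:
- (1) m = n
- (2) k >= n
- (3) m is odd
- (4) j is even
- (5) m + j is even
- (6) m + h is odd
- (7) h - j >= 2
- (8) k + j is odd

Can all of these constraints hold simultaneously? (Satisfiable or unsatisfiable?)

Unsatisfiable

Constraint 3 makes m odd and constraint 4 makes j even, so m + j must be odd. Constraint 5 says m + j is even — contradiction.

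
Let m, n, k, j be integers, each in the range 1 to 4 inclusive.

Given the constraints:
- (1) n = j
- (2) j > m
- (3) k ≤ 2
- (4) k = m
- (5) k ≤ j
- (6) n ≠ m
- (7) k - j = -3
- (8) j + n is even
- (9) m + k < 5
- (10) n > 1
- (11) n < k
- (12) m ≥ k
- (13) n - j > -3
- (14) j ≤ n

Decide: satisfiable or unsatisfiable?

Constraints 2, 11, 12, and 14 give n < k, k ≤ m, m < j, j ≤ n. Chaining: n < k ≤ m < j ≤ n, which forces n < n — impossible.

Unsatisfiable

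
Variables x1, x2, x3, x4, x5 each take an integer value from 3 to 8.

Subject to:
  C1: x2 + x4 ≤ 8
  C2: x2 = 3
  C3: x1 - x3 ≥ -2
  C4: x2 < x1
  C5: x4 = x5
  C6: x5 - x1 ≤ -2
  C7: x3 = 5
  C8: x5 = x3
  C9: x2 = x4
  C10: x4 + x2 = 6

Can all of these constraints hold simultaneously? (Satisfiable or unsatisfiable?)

Constraint 2 fixes x2 = 3 and constraint 7 fixes x3 = 5. Constraints 5, 8, and 9 give x2 = x4 = x5 = x3, so x2 = x3. But 3 ≠ 5 — contradiction.

Unsatisfiable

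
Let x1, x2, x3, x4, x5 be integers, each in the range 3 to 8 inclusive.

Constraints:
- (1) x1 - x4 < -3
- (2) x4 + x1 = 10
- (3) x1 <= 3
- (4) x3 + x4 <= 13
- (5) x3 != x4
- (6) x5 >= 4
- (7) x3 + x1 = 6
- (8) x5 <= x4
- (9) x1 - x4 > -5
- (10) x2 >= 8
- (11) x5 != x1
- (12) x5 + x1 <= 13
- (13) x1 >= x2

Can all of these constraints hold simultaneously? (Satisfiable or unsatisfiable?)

Unsatisfiable

From constraints 6 and 8: x4 ≥ x5 ≥ 4. From constraints 10 and 13: x1 ≥ x2 ≥ 8. Hence x4 + x1 ≥ 12. But constraint 2 requires x4 + x1 = 10, and 10 < 12. Contradiction.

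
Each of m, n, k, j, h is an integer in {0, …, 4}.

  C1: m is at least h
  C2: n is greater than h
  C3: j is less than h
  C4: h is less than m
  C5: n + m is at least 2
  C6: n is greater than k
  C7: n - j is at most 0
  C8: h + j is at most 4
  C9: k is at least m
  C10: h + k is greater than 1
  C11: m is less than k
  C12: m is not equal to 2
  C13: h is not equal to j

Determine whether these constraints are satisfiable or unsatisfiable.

Constraints 3, 4, 6, 7, and 11 give k < n, n ≤ j, j < h, h < m, m < k. Chaining: k < n ≤ j < h < m < k, which forces k < k — impossible.

Unsatisfiable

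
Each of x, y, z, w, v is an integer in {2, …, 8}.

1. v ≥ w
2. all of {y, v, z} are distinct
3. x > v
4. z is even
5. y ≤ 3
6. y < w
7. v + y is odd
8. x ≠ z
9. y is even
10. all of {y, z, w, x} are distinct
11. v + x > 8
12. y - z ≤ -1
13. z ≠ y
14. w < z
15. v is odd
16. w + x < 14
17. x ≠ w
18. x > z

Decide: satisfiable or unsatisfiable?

Try x = 8, y = 2, z = 4, w = 3, v = 3.
Check constraint 11: v + x = 11; constraint 12: y - z = -2. The remaining constraints are straightforward to verify.

Satisfiable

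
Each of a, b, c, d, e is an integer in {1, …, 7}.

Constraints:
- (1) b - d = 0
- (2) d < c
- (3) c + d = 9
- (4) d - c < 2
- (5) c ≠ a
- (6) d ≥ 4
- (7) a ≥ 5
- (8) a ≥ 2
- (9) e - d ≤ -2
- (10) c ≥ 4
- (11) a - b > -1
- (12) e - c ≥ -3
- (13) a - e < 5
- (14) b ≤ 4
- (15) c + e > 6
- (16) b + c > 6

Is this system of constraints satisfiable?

One satisfying assignment is a = 6, b = 4, c = 5, d = 4, e = 2.
For the less obvious constraints — constraint 1: b - d = 0; constraint 3: c + d = 9; constraint 4: d - c = -1 — and the others hold by inspection.

Satisfiable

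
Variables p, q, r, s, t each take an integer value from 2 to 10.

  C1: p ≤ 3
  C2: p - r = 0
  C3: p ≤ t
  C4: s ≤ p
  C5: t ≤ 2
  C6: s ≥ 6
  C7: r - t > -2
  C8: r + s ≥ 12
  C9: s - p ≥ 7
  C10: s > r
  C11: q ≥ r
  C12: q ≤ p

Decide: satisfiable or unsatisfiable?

Unsatisfiable

From constraints 4 and 6: p ≥ s and s ≥ 6, so p ≥ 6. From constraints 3 and 5: p ≤ t and t ≤ 2, so p ≤ 2. But 2 < 6, so no value of p works.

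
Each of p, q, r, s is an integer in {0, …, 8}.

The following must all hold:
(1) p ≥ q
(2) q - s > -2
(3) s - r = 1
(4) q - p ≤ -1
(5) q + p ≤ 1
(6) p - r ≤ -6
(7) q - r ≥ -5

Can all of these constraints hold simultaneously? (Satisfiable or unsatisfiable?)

Unsatisfiable

Constraints 4, 6, and 7 give q − r ≥ -5, r − p ≥ 6, p − q ≥ 1.
Adding all 3 inequalities: the left sides telescope to 0, and the right sides sum to (-5) + 6 + 1 = 2. So 0 ≥ 2, which is false.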